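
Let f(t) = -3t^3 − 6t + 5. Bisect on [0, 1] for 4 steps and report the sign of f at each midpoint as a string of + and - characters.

midpoint 0.5: f = 1.625 > 0 → [0.5, 1]
midpoint 0.75: f = -0.765625 < 0 → [0.5, 0.75]
midpoint 0.625: f = 0.517578 > 0 → [0.625, 0.75]
midpoint 0.6875: f = -0.0999 < 0 → [0.625, 0.6875]

+-+-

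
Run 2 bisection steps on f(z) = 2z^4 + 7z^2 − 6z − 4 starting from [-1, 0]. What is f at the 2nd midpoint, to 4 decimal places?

-2.0547

midpoint -0.5: f = 0.875 > 0 → [-0.5, 0]
midpoint -0.25: f = -2.054688 < 0 → [-0.5, -0.25]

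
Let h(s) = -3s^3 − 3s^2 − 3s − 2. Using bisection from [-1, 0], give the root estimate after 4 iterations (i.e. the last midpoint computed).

-0.8125

s = -0.5 gives h = -0.875, negative; keep [-1, -0.5]
s = -0.75 gives h = -0.171875, negative; keep [-1, -0.75]
s = -0.875 gives h = 0.337891, positive; keep [-0.875, -0.75]
s = -0.8125 gives h = 0.0662, positive; keep [-0.8125, -0.75]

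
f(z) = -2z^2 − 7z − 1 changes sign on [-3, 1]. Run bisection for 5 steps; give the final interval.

m = -1, f(m) = 4 (+); new bracket [-1, 1]
m = 0, f(m) = -1 (−); new bracket [-1, 0]
m = -0.5, f(m) = 2 (+); new bracket [-0.5, 0]
m = -0.25, f(m) = 0.625 (+); new bracket [-0.25, 0]
m = -0.125, f(m) = -0.1562 (−); new bracket [-0.25, -0.125]

[-0.25, -0.125]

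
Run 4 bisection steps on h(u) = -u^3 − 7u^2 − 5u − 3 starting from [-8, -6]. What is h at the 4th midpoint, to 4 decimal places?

3.4746

midpoint -7: h = 32 > 0 → [-7, -6]
midpoint -6.5: h = 8.375 > 0 → [-6.5, -6]
midpoint -6.25: h = -1.046875 < 0 → [-6.5, -6.25]
midpoint -6.375: h = 3.4746 > 0 → [-6.375, -6.25]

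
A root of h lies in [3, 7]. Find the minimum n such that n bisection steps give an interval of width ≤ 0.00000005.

27

Width after n steps is 4/2^n. Need 2^n ≥ 4/0.00000005 = 80000000.
2^26 = 67108864 < 80000000 ≤ 2^27 = 134217728, so n = 27.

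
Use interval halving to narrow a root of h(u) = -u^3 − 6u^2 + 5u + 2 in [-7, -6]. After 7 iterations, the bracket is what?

m = -6.5, h(m) = -9.375 (−); new bracket [-7, -6.5]
m = -6.75, h(m) = 2.421875 (+); new bracket [-6.75, -6.5]
m = -6.625, h(m) = -3.693359 (−); new bracket [-6.75, -6.625]
m = -6.6875, h(m) = -0.6907 (−); new bracket [-6.75, -6.6875]
m = -6.71875, h(m) = 0.8518 (+); new bracket [-6.71875, -6.6875]
m = -6.703125, h(m) = 0.0771 (+); new bracket [-6.703125, -6.6875]
m = -6.6953125, h(m) = -0.3076 (−); new bracket [-6.703125, -6.6953125]

[-6.703125, -6.6953125]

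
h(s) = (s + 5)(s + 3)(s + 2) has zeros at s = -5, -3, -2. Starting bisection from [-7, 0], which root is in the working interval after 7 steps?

-5

s = -3.5 gives h = 1.125, positive; keep [-7, -3.5]
s = -5.25 gives h = -1.828125, negative; keep [-5.25, -3.5]
s = -4.375 gives h = 2.041016, positive; keep [-5.25, -4.375]
s = -4.8125 gives h = 0.9558, positive; keep [-5.25, -4.8125]
s = -5.03125 gives h = -0.1924, negative; keep [-5.03125, -4.8125]
s = -4.921875 gives h = 0.4387, positive; keep [-5.03125, -4.921875]
s = -4.9765625 gives h = 0.1379, positive; keep [-5.03125, -4.9765625]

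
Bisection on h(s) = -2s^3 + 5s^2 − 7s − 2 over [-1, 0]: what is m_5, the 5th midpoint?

-0.21875

h(-0.5) = 3 > 0, so the root lies in [-0.5, 0]
h(-0.25) = 0.09375 > 0, so the root lies in [-0.25, 0]
h(-0.125) = -1.042969 < 0, so the root lies in [-0.25, -0.125]
h(-0.1875) = -0.4985 < 0, so the root lies in [-0.25, -0.1875]
h(-0.21875) = -0.2086 < 0, so the root lies in [-0.25, -0.21875]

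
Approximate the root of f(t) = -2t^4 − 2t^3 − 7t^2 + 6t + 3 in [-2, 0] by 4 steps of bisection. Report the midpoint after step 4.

f(-1) = -10 < 0, so the root lies in [-1, 0]
f(-0.5) = -1.625 < 0, so the root lies in [-0.5, 0]
f(-0.25) = 1.085938 > 0, so the root lies in [-0.5, -0.25]
f(-0.375) = -0.1685 < 0, so the root lies in [-0.375, -0.25]

-0.375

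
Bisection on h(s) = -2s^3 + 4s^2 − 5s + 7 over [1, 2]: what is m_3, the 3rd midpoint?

1.625

s = 1.5 gives h = 1.75, positive; keep [1.5, 2]
s = 1.75 gives h = -0.21875, negative; keep [1.5, 1.75]
s = 1.625 gives h = 0.855469, positive; keep [1.625, 1.75]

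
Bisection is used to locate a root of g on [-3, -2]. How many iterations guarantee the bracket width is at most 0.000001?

20

Width after n steps is 1/2^n. Need 2^n ≥ 1/0.000001 = 1000000.
2^19 = 524288 < 1000000 ≤ 2^20 = 1048576, so n = 20.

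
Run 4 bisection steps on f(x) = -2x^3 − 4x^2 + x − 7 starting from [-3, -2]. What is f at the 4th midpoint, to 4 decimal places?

m = -2.5, f(m) = -3.25 (−); new bracket [-3, -2.5]
m = -2.75, f(m) = 1.59375 (+); new bracket [-2.75, -2.5]
m = -2.625, f(m) = -1.011719 (−); new bracket [-2.75, -2.625]
m = -2.6875, f(m) = 0.2437 (+); new bracket [-2.6875, -2.625]

0.2437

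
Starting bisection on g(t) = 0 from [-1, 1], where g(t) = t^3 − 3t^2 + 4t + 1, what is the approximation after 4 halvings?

midpoint 0: g = 1 > 0 → [-1, 0]
midpoint -0.5: g = -1.875 < 0 → [-0.5, 0]
midpoint -0.25: g = -0.203125 < 0 → [-0.25, 0]
midpoint -0.125: g = 0.4512 > 0 → [-0.25, -0.125]

-0.125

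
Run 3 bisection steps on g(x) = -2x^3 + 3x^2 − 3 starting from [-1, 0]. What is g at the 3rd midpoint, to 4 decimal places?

0.6367

g(-0.5) = -2 < 0, so the root lies in [-1, -0.5]
g(-0.75) = -0.46875 < 0, so the root lies in [-1, -0.75]
g(-0.875) = 0.636719 > 0, so the root lies in [-0.875, -0.75]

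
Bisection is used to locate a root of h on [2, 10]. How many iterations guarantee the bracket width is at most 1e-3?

Width after n steps is 8/2^n. Need 2^n ≥ 8/1e-3 = 8000.
2^12 = 4096 < 8000 ≤ 2^13 = 8192, so n = 13.

13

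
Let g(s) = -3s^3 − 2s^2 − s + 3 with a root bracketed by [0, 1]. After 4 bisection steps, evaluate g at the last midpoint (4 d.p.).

g(0.5) = 1.625 > 0, so the root lies in [0.5, 1]
g(0.75) = -0.140625 < 0, so the root lies in [0.5, 0.75]
g(0.625) = 0.861328 > 0, so the root lies in [0.625, 0.75]
g(0.6875) = 0.3923 > 0, so the root lies in [0.6875, 0.75]

0.3923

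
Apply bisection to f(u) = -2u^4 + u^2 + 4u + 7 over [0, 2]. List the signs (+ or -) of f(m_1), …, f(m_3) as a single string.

midpoint 1: f = 10 > 0 → [1, 2]
midpoint 1.5: f = 5.125 > 0 → [1.5, 2]
midpoint 1.75: f = -1.695312 < 0 → [1.5, 1.75]

++-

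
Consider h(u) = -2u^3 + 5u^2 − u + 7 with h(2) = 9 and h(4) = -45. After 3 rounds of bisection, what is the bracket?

midpoint 3: h = -5 < 0 → [2, 3]
midpoint 2.5: h = 4.5 > 0 → [2.5, 3]
midpoint 2.75: h = 0.46875 > 0 → [2.75, 3]

[2.75, 3]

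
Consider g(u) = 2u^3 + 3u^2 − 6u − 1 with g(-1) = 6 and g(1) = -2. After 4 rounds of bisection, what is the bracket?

midpoint 0: g = -1 < 0 → [-1, 0]
midpoint -0.5: g = 2.5 > 0 → [-0.5, 0]
midpoint -0.25: g = 0.65625 > 0 → [-0.25, 0]
midpoint -0.125: g = -0.207 < 0 → [-0.25, -0.125]

[-0.25, -0.125]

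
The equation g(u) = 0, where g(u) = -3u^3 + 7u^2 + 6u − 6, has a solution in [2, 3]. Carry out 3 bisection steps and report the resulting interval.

[2.75, 2.875]

g(2.5) = 5.875 > 0, so the root lies in [2.5, 3]
g(2.75) = 1.046875 > 0, so the root lies in [2.75, 3]
g(2.875) = -2.181641 < 0, so the root lies in [2.75, 2.875]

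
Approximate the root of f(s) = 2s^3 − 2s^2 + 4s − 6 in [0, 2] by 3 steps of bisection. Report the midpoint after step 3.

f(1) = -2 < 0, so the root lies in [1, 2]
f(1.5) = 2.25 > 0, so the root lies in [1, 1.5]
f(1.25) = -0.21875 < 0, so the root lies in [1.25, 1.5]

1.25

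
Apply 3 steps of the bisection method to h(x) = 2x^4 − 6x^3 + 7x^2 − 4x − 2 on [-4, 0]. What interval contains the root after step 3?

m = -2, h(m) = 114 (+); new bracket [-2, 0]
m = -1, h(m) = 17 (+); new bracket [-1, 0]
m = -0.5, h(m) = 2.625 (+); new bracket [-0.5, 0]

[-0.5, 0]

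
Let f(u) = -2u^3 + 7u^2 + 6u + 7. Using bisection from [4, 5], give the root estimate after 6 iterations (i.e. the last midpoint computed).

4.359375

m = 4.5, f(m) = -6.5 (−); new bracket [4, 4.5]
m = 4.25, f(m) = 5.40625 (+); new bracket [4.25, 4.5]
m = 4.375, f(m) = -0.246094 (−); new bracket [4.25, 4.375]
m = 4.3125, f(m) = 2.6538 (+); new bracket [4.3125, 4.375]
m = 4.34375, f(m) = 1.2225 (+); new bracket [4.34375, 4.375]
m = 4.359375, f(m) = 0.4929 (+); new bracket [4.359375, 4.375]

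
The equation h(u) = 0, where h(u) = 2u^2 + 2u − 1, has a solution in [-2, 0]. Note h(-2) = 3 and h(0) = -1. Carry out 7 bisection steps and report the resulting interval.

[-1.375, -1.359375]

midpoint -1: h = -1 < 0 → [-2, -1]
midpoint -1.5: h = 0.5 > 0 → [-1.5, -1]
midpoint -1.25: h = -0.375 < 0 → [-1.5, -1.25]
midpoint -1.375: h = 0.0312 > 0 → [-1.375, -1.25]
midpoint -1.3125: h = -0.1797 < 0 → [-1.375, -1.3125]
midpoint -1.34375: h = -0.0762 < 0 → [-1.375, -1.34375]
midpoint -1.359375: h = -0.0229 < 0 → [-1.375, -1.359375]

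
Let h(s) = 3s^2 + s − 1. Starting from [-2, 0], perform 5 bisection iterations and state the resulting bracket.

[-0.8125, -0.75]

midpoint -1: h = 1 > 0 → [-1, 0]
midpoint -0.5: h = -0.75 < 0 → [-1, -0.5]
midpoint -0.75: h = -0.0625 < 0 → [-1, -0.75]
midpoint -0.875: h = 0.4219 > 0 → [-0.875, -0.75]
midpoint -0.8125: h = 0.168 > 0 → [-0.8125, -0.75]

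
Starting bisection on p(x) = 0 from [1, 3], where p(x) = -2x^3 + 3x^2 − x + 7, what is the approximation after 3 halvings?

2.25

p(2) = 1 > 0, so the root lies in [2, 3]
p(2.5) = -8 < 0, so the root lies in [2, 2.5]
p(2.25) = -2.84375 < 0, so the root lies in [2, 2.25]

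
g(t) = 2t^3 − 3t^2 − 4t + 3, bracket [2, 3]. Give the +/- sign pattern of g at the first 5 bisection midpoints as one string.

+++--

g(2.5) = 5.5 > 0, so the root lies in [2, 2.5]
g(2.25) = 1.59375 > 0, so the root lies in [2, 2.25]
g(2.125) = 0.144531 > 0, so the root lies in [2, 2.125]
g(2.0625) = -0.4644 < 0, so the root lies in [2.0625, 2.125]
g(2.09375) = -0.1693 < 0, so the root lies in [2.09375, 2.125]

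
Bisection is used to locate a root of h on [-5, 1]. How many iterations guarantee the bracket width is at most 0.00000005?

27

Width after n steps is 6/2^n. Need 2^n ≥ 6/0.00000005 = 120000000.
2^26 = 67108864 < 120000000 ≤ 2^27 = 134217728, so n = 27.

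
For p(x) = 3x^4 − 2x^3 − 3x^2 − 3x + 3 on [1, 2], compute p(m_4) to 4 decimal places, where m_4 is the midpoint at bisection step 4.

p(1.5) = 0.1875 > 0, so the root lies in [1, 1.5]
p(1.25) = -2.019531 < 0, so the root lies in [1.25, 1.5]
p(1.375) = -1.272705 < 0, so the root lies in [1.375, 1.5]
p(1.4375) = -0.6425 < 0, so the root lies in [1.4375, 1.5]

-0.6425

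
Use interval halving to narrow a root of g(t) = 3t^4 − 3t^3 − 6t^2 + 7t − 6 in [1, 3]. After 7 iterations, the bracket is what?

midpoint 2: g = 8 > 0 → [1, 2]
midpoint 1.5: g = -3.9375 < 0 → [1.5, 2]
midpoint 1.75: g = -0.066406 < 0 → [1.75, 2]
midpoint 1.875: g = 3.3347 > 0 → [1.75, 1.875]
midpoint 1.8125: g = 1.4903 > 0 → [1.75, 1.8125]
midpoint 1.78125: g = 0.6777 > 0 → [1.75, 1.78125]
midpoint 1.765625: g = 0.2973 > 0 → [1.75, 1.765625]

[1.75, 1.765625]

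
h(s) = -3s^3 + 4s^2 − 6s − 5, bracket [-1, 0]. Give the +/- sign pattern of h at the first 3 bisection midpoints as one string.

-++

s = -0.5 gives h = -0.625, negative; keep [-1, -0.5]
s = -0.75 gives h = 3.015625, positive; keep [-0.75, -0.5]
s = -0.625 gives h = 1.044922, positive; keep [-0.625, -0.5]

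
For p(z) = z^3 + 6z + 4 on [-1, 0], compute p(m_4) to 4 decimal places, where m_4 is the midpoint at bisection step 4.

m = -0.5, p(m) = 0.875 (+); new bracket [-1, -0.5]
m = -0.75, p(m) = -0.921875 (−); new bracket [-0.75, -0.5]
m = -0.625, p(m) = 0.005859 (+); new bracket [-0.75, -0.625]
m = -0.6875, p(m) = -0.45 (−); new bracket [-0.6875, -0.625]

-0.4500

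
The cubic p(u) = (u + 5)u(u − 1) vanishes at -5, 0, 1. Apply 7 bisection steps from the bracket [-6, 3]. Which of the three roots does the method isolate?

-5

midpoint -1.5: p = 13.125 > 0 → [-6, -1.5]
midpoint -3.75: p = 22.265625 > 0 → [-6, -3.75]
midpoint -4.875: p = 3.580078 > 0 → [-6, -4.875]
midpoint -5.4375: p = -15.3142 < 0 → [-5.4375, -4.875]
midpoint -5.15625: p = -4.9599 < 0 → [-5.15625, -4.875]
midpoint -5.015625: p = -0.4714 < 0 → [-5.015625, -4.875]
midpoint -4.9453125: p = 1.6079 > 0 → [-5.015625, -4.9453125]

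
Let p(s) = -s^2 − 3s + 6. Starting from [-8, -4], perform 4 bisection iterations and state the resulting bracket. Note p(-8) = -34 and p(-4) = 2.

s = -6 gives p = -12, negative; keep [-6, -4]
s = -5 gives p = -4, negative; keep [-5, -4]
s = -4.5 gives p = -0.75, negative; keep [-4.5, -4]
s = -4.25 gives p = 0.6875, positive; keep [-4.5, -4.25]

[-4.5, -4.25]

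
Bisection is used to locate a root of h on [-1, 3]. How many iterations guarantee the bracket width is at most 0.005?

10

Width after n steps is 4/2^n. Need 2^n ≥ 4/0.005 = 800.
2^9 = 512 < 800 ≤ 2^10 = 1024, so n = 10.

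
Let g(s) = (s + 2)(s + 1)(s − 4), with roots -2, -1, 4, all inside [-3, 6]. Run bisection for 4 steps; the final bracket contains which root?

4

midpoint 1.5: g = -21.875 < 0 → [1.5, 6]
midpoint 3.75: g = -6.828125 < 0 → [3.75, 6]
midpoint 4.875: g = 35.341797 > 0 → [3.75, 4.875]
midpoint 4.3125: g = 10.4797 > 0 → [3.75, 4.3125]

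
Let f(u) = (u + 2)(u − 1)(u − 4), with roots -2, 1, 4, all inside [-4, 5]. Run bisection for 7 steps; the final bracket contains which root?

u = 0.5 gives f = 4.375, positive; keep [-4, 0.5]
u = -1.75 gives f = 3.953125, positive; keep [-4, -1.75]
u = -2.875 gives f = -23.310547, negative; keep [-2.875, -1.75]
u = -2.3125 gives f = -6.5344, negative; keep [-2.3125, -1.75]
u = -2.03125 gives f = -0.5713, negative; keep [-2.03125, -1.75]
u = -1.890625 gives f = 1.8624, positive; keep [-2.03125, -1.890625]
u = -1.9609375 gives f = 0.6895, positive; keep [-2.03125, -1.9609375]

-2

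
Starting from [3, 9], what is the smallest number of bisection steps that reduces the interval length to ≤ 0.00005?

Width after n steps is 6/2^n. Need 2^n ≥ 6/0.00005 = 120000.
2^16 = 65536 < 120000 ≤ 2^17 = 131072, so n = 17.

17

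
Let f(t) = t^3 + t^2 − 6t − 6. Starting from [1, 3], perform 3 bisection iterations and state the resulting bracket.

t = 2 gives f = -6, negative; keep [2, 3]
t = 2.5 gives f = 0.875, positive; keep [2, 2.5]
t = 2.25 gives f = -3.046875, negative; keep [2.25, 2.5]

[2.25, 2.5]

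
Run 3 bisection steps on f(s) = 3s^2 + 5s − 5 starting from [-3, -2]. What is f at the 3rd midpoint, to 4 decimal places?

0.0469

s = -2.5 gives f = 1.25, positive; keep [-2.5, -2]
s = -2.25 gives f = -1.0625, negative; keep [-2.5, -2.25]
s = -2.375 gives f = 0.046875, positive; keep [-2.375, -2.25]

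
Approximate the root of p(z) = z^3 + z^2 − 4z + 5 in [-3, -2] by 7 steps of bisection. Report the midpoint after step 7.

-2.9453125

midpoint -2.5: p = 5.625 > 0 → [-3, -2.5]
midpoint -2.75: p = 2.765625 > 0 → [-3, -2.75]
midpoint -2.875: p = 1.001953 > 0 → [-3, -2.875]
midpoint -2.9375: p = 0.0315 > 0 → [-3, -2.9375]
midpoint -2.96875: p = -0.4765 < 0 → [-2.96875, -2.9375]
midpoint -2.953125: p = -0.2206 < 0 → [-2.953125, -2.9375]
midpoint -2.9453125: p = -0.0941 < 0 → [-2.9453125, -2.9375]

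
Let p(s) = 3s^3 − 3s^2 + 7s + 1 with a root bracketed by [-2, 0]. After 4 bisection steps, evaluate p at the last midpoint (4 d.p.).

0.0723

m = -1, p(m) = -12 (−); new bracket [-1, 0]
m = -0.5, p(m) = -3.625 (−); new bracket [-0.5, 0]
m = -0.25, p(m) = -0.984375 (−); new bracket [-0.25, 0]
m = -0.125, p(m) = 0.0723 (+); new bracket [-0.25, -0.125]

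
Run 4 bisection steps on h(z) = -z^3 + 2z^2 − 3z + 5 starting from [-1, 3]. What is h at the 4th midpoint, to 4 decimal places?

z = 1 gives h = 3, positive; keep [1, 3]
z = 2 gives h = -1, negative; keep [1, 2]
z = 1.5 gives h = 1.625, positive; keep [1.5, 2]
z = 1.75 gives h = 0.5156, positive; keep [1.75, 2]

0.5156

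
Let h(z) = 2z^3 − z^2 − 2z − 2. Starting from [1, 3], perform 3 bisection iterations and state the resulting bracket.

[1.5, 1.75]

z = 2 gives h = 6, positive; keep [1, 2]
z = 1.5 gives h = -0.5, negative; keep [1.5, 2]
z = 1.75 gives h = 2.15625, positive; keep [1.5, 1.75]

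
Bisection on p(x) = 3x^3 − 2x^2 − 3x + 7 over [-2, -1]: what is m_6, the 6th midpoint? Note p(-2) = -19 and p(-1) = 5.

x = -1.5 gives p = -3.125, negative; keep [-1.5, -1]
x = -1.25 gives p = 1.765625, positive; keep [-1.5, -1.25]
x = -1.375 gives p = -0.455078, negative; keep [-1.375, -1.25]
x = -1.3125 gives p = 0.7092, positive; keep [-1.375, -1.3125]
x = -1.34375 gives p = 0.1408, positive; keep [-1.375, -1.34375]
x = -1.359375 gives p = -0.1536, negative; keep [-1.359375, -1.34375]

-1.359375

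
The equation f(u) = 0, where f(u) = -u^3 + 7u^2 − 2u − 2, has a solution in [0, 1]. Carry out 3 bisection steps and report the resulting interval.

m = 0.5, f(m) = -1.375 (−); new bracket [0.5, 1]
m = 0.75, f(m) = 0.015625 (+); new bracket [0.5, 0.75]
m = 0.625, f(m) = -0.759766 (−); new bracket [0.625, 0.75]

[0.625, 0.75]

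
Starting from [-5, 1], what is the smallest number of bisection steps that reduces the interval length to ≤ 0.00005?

17

Width after n steps is 6/2^n. Need 2^n ≥ 6/0.00005 = 120000.
2^16 = 65536 < 120000 ≤ 2^17 = 131072, so n = 17.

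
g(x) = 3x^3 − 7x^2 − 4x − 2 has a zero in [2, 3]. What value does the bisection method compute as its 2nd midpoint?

x = 2.5 gives g = -8.875, negative; keep [2.5, 3]
x = 2.75 gives g = -3.546875, negative; keep [2.75, 3]

2.75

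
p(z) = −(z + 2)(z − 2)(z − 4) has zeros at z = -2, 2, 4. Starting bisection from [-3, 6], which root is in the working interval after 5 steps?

-2

m = 1.5, p(m) = -4.375 (−); new bracket [-3, 1.5]
m = -0.75, p(m) = -16.328125 (−); new bracket [-3, -0.75]
m = -1.875, p(m) = -2.845703 (−); new bracket [-3, -1.875]
m = -2.4375, p(m) = 12.4978 (+); new bracket [-2.4375, -1.875]
m = -2.15625, p(m) = 3.998 (+); new bracket [-2.15625, -1.875]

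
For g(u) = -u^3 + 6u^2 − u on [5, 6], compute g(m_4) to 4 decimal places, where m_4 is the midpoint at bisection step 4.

midpoint 5.5: g = 9.625 > 0 → [5.5, 6]
midpoint 5.75: g = 2.515625 > 0 → [5.75, 6]
midpoint 5.875: g = -1.560547 < 0 → [5.75, 5.875]
midpoint 5.8125: g = 0.5222 > 0 → [5.8125, 5.875]

0.5222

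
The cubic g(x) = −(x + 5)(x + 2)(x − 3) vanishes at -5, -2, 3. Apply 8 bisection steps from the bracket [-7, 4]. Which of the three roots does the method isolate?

m = -1.5, g(m) = 7.875 (+); new bracket [-1.5, 4]
m = 1.25, g(m) = 35.546875 (+); new bracket [1.25, 4]
m = 2.625, g(m) = 13.224609 (+); new bracket [2.625, 4]
m = 3.3125, g(m) = -13.8 (−); new bracket [2.625, 3.3125]
m = 2.96875, g(m) = 1.2373 (+); new bracket [2.96875, 3.3125]
m = 3.140625, g(m) = -5.8849 (−); new bracket [2.96875, 3.140625]
m = 3.0546875, g(m) = -2.2265 (−); new bracket [2.96875, 3.0546875]
m = 3.01171875, g(m) = -0.4705 (−); new bracket [2.96875, 3.01171875]

3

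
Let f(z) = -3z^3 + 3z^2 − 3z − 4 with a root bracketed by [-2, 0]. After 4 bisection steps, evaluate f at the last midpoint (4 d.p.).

-0.2207

f(-1) = 5 > 0, so the root lies in [-1, 0]
f(-0.5) = -1.375 < 0, so the root lies in [-1, -0.5]
f(-0.75) = 1.203125 > 0, so the root lies in [-0.75, -0.5]
f(-0.625) = -0.2207 < 0, so the root lies in [-0.75, -0.625]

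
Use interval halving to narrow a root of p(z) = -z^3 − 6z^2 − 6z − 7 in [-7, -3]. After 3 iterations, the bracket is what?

[-5.5, -5]

m = -5, p(m) = -2 (−); new bracket [-7, -5]
m = -6, p(m) = 29 (+); new bracket [-6, -5]
m = -5.5, p(m) = 10.875 (+); new bracket [-5.5, -5]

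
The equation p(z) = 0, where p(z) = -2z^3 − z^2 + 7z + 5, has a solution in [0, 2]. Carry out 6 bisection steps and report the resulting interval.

[1.9375, 1.96875]

m = 1, p(m) = 9 (+); new bracket [1, 2]
m = 1.5, p(m) = 6.5 (+); new bracket [1.5, 2]
m = 1.75, p(m) = 3.46875 (+); new bracket [1.75, 2]
m = 1.875, p(m) = 1.4258 (+); new bracket [1.875, 2]
m = 1.9375, p(m) = 0.2622 (+); new bracket [1.9375, 2]
m = 1.96875, p(m) = -0.3564 (−); new bracket [1.9375, 1.96875]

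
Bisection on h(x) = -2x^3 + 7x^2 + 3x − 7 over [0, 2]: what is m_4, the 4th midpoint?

x = 1 gives h = 1, positive; keep [0, 1]
x = 0.5 gives h = -4, negative; keep [0.5, 1]
x = 0.75 gives h = -1.65625, negative; keep [0.75, 1]
x = 0.875 gives h = -0.3555, negative; keep [0.875, 1]

0.875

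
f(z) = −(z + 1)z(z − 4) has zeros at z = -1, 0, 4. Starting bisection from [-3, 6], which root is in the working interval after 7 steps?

4

z = 1.5 gives f = 9.375, positive; keep [1.5, 6]
z = 3.75 gives f = 4.453125, positive; keep [3.75, 6]
z = 4.875 gives f = -25.060547, negative; keep [3.75, 4.875]
z = 4.3125 gives f = -7.1594, negative; keep [3.75, 4.3125]
z = 4.03125 gives f = -0.6338, negative; keep [3.75, 4.03125]
z = 3.890625 gives f = 2.0811, positive; keep [3.890625, 4.03125]
z = 3.9609375 gives f = 0.7676, positive; keep [3.9609375, 4.03125]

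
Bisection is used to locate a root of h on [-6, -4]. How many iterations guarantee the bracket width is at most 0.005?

9

Width after n steps is 2/2^n. Need 2^n ≥ 2/0.005 = 400.
2^8 = 256 < 400 ≤ 2^9 = 512, so n = 9.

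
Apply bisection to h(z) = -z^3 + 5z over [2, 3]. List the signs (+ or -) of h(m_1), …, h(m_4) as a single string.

--++

m = 2.5, h(m) = -3.125 (−); new bracket [2, 2.5]
m = 2.25, h(m) = -0.140625 (−); new bracket [2, 2.25]
m = 2.125, h(m) = 1.029297 (+); new bracket [2.125, 2.25]
m = 2.1875, h(m) = 0.47 (+); new bracket [2.1875, 2.25]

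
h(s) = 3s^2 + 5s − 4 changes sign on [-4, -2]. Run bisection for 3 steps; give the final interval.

s = -3 gives h = 8, positive; keep [-3, -2]
s = -2.5 gives h = 2.25, positive; keep [-2.5, -2]
s = -2.25 gives h = -0.0625, negative; keep [-2.5, -2.25]

[-2.5, -2.25]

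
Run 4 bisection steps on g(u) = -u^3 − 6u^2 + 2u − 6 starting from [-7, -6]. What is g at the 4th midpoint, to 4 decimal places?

-0.7444

m = -6.5, g(m) = 2.125 (+); new bracket [-6.5, -6]
m = -6.25, g(m) = -8.734375 (−); new bracket [-6.5, -6.25]
m = -6.375, g(m) = -3.509766 (−); new bracket [-6.5, -6.375]
m = -6.4375, g(m) = -0.7444 (−); new bracket [-6.5, -6.4375]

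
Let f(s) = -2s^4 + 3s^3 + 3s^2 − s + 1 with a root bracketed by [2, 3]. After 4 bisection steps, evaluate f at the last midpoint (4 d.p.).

-1.2249

m = 2.5, f(m) = -14 (−); new bracket [2, 2.5]
m = 2.25, f(m) = -3.148438 (−); new bracket [2, 2.25]
m = 2.125, f(m) = 0.427246 (+); new bracket [2.125, 2.25]
m = 2.1875, f(m) = -1.2249 (−); new bracket [2.125, 2.1875]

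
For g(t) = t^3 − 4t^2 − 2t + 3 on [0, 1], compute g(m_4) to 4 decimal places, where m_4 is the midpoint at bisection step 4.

0.0593

m = 0.5, g(m) = 1.125 (+); new bracket [0.5, 1]
m = 0.75, g(m) = -0.328125 (−); new bracket [0.5, 0.75]
m = 0.625, g(m) = 0.431641 (+); new bracket [0.625, 0.75]
m = 0.6875, g(m) = 0.0593 (+); new bracket [0.6875, 0.75]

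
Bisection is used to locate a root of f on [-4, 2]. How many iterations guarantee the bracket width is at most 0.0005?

14

Width after n steps is 6/2^n. Need 2^n ≥ 6/0.0005 = 12000.
2^13 = 8192 < 12000 ≤ 2^14 = 16384, so n = 14.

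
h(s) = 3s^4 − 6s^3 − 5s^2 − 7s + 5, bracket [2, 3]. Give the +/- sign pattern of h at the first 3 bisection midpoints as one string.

--+

s = 2.5 gives h = -20.3125, negative; keep [2.5, 3]
s = 2.75 gives h = -5.269531, negative; keep [2.75, 3]
s = 2.875 gives h = 5.926514, positive; keep [2.75, 2.875]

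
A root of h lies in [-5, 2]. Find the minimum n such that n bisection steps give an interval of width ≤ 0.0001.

Width after n steps is 7/2^n. Need 2^n ≥ 7/0.0001 = 70000.
2^16 = 65536 < 70000 ≤ 2^17 = 131072, so n = 17.

17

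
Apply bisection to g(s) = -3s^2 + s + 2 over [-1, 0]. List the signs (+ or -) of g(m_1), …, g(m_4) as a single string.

+-+-

m = -0.5, g(m) = 0.75 (+); new bracket [-1, -0.5]
m = -0.75, g(m) = -0.4375 (−); new bracket [-0.75, -0.5]
m = -0.625, g(m) = 0.203125 (+); new bracket [-0.75, -0.625]
m = -0.6875, g(m) = -0.1055 (−); new bracket [-0.6875, -0.625]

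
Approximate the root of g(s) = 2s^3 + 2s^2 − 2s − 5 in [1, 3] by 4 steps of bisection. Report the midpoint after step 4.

1.375

midpoint 2: g = 15 > 0 → [1, 2]
midpoint 1.5: g = 3.25 > 0 → [1, 1.5]
midpoint 1.25: g = -0.46875 < 0 → [1.25, 1.5]
midpoint 1.375: g = 1.2305 > 0 → [1.25, 1.375]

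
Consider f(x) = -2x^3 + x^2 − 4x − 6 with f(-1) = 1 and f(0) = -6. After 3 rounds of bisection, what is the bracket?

[-1, -0.875]

x = -0.5 gives f = -3.5, negative; keep [-1, -0.5]
x = -0.75 gives f = -1.59375, negative; keep [-1, -0.75]
x = -0.875 gives f = -0.394531, negative; keep [-1, -0.875]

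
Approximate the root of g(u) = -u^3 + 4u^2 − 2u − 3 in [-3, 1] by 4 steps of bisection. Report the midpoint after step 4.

midpoint -1: g = 4 > 0 → [-1, 1]
midpoint 0: g = -3 < 0 → [-1, 0]
midpoint -0.5: g = -0.875 < 0 → [-1, -0.5]
midpoint -0.75: g = 1.1719 > 0 → [-0.75, -0.5]

-0.75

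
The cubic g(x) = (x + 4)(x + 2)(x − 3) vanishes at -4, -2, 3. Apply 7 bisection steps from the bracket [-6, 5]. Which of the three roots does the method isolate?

3

midpoint -0.5: g = -18.375 < 0 → [-0.5, 5]
midpoint 2.25: g = -19.921875 < 0 → [2.25, 5]
midpoint 3.625: g = 26.806641 > 0 → [2.25, 3.625]
midpoint 2.9375: g = -2.1409 < 0 → [2.9375, 3.625]
midpoint 3.28125: g = 10.8152 > 0 → [2.9375, 3.28125]
midpoint 3.109375: g = 3.973 > 0 → [2.9375, 3.109375]
midpoint 3.0234375: g = 0.8269 > 0 → [2.9375, 3.0234375]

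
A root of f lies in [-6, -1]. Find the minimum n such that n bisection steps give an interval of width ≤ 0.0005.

14

Width after n steps is 5/2^n. Need 2^n ≥ 5/0.0005 = 10000.
2^13 = 8192 < 10000 ≤ 2^14 = 16384, so n = 14.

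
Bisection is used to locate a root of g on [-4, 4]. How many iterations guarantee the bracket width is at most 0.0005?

14

Width after n steps is 8/2^n. Need 2^n ≥ 8/0.0005 = 16000.
2^13 = 8192 < 16000 ≤ 2^14 = 16384, so n = 14.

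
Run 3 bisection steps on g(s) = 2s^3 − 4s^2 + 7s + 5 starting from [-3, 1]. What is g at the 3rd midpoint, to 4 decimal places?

0.2500

m = -1, g(m) = -8 (−); new bracket [-1, 1]
m = 0, g(m) = 5 (+); new bracket [-1, 0]
m = -0.5, g(m) = 0.25 (+); new bracket [-1, -0.5]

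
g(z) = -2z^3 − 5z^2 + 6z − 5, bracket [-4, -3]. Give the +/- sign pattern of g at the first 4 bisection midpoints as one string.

-+++

midpoint -3.5: g = -1.5 < 0 → [-4, -3.5]
midpoint -3.75: g = 7.65625 > 0 → [-3.75, -3.5]
midpoint -3.625: g = 2.816406 > 0 → [-3.625, -3.5]
midpoint -3.5625: g = 0.5942 > 0 → [-3.5625, -3.5]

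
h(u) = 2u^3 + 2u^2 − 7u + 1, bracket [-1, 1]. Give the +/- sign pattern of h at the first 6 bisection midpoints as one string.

u = 0 gives h = 1, positive; keep [0, 1]
u = 0.5 gives h = -1.75, negative; keep [0, 0.5]
u = 0.25 gives h = -0.59375, negative; keep [0, 0.25]
u = 0.125 gives h = 0.1602, positive; keep [0.125, 0.25]
u = 0.1875 gives h = -0.229, negative; keep [0.125, 0.1875]
u = 0.15625 gives h = -0.0373, negative; keep [0.125, 0.15625]

+--+--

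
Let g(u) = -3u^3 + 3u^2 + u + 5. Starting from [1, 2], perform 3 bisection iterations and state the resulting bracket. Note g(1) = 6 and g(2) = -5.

m = 1.5, g(m) = 3.125 (+); new bracket [1.5, 2]
m = 1.75, g(m) = -0.140625 (−); new bracket [1.5, 1.75]
m = 1.625, g(m) = 1.673828 (+); new bracket [1.625, 1.75]

[1.625, 1.75]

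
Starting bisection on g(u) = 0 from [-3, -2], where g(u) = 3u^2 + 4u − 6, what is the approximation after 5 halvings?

g(-2.5) = 2.75 > 0, so the root lies in [-2.5, -2]
g(-2.25) = 0.1875 > 0, so the root lies in [-2.25, -2]
g(-2.125) = -0.953125 < 0, so the root lies in [-2.25, -2.125]
g(-2.1875) = -0.3945 < 0, so the root lies in [-2.25, -2.1875]
g(-2.21875) = -0.1064 < 0, so the root lies in [-2.25, -2.21875]

-2.21875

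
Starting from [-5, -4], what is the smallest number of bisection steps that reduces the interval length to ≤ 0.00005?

15

Width after n steps is 1/2^n. Need 2^n ≥ 1/0.00005 = 20000.
2^14 = 16384 < 20000 ≤ 2^15 = 32768, so n = 15.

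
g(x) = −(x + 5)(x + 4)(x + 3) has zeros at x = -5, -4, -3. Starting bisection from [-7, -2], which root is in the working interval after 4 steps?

m = -4.5, g(m) = -0.375 (−); new bracket [-7, -4.5]
m = -5.75, g(m) = 3.609375 (+); new bracket [-5.75, -4.5]
m = -5.125, g(m) = 0.298828 (+); new bracket [-5.125, -4.5]
m = -4.8125, g(m) = -0.2761 (−); new bracket [-5.125, -4.8125]

-5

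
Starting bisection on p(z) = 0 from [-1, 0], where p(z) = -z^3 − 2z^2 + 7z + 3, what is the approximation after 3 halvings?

-0.375

z = -0.5 gives p = -0.875, negative; keep [-0.5, 0]
z = -0.25 gives p = 1.140625, positive; keep [-0.5, -0.25]
z = -0.375 gives p = 0.146484, positive; keep [-0.5, -0.375]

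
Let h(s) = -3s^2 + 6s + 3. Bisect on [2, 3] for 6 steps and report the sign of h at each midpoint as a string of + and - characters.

h(2.5) = -0.75 < 0, so the root lies in [2, 2.5]
h(2.25) = 1.3125 > 0, so the root lies in [2.25, 2.5]
h(2.375) = 0.328125 > 0, so the root lies in [2.375, 2.5]
h(2.4375) = -0.1992 < 0, so the root lies in [2.375, 2.4375]
h(2.40625) = 0.0674 > 0, so the root lies in [2.40625, 2.4375]
h(2.421875) = -0.0652 < 0, so the root lies in [2.40625, 2.421875]

-++-+-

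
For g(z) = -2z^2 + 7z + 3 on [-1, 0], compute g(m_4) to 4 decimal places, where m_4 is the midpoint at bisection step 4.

-0.4453

m = -0.5, g(m) = -1 (−); new bracket [-0.5, 0]
m = -0.25, g(m) = 1.125 (+); new bracket [-0.5, -0.25]
m = -0.375, g(m) = 0.09375 (+); new bracket [-0.5, -0.375]
m = -0.4375, g(m) = -0.4453 (−); new bracket [-0.4375, -0.375]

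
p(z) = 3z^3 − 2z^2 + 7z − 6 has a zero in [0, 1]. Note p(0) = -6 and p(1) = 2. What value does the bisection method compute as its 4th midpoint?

p(0.5) = -2.625 < 0, so the root lies in [0.5, 1]
p(0.75) = -0.609375 < 0, so the root lies in [0.75, 1]
p(0.875) = 0.603516 > 0, so the root lies in [0.75, 0.875]
p(0.8125) = -0.0237 < 0, so the root lies in [0.8125, 0.875]

0.8125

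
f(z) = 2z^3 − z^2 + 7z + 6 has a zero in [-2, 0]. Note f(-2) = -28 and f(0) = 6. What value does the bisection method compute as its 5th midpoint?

-0.6875

f(-1) = -4 < 0, so the root lies in [-1, 0]
f(-0.5) = 2 > 0, so the root lies in [-1, -0.5]
f(-0.75) = -0.65625 < 0, so the root lies in [-0.75, -0.5]
f(-0.625) = 0.7461 > 0, so the root lies in [-0.75, -0.625]
f(-0.6875) = 0.0649 > 0, so the root lies in [-0.75, -0.6875]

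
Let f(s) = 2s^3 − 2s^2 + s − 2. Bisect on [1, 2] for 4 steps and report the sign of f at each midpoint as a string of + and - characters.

f(1.5) = 1.75 > 0, so the root lies in [1, 1.5]
f(1.25) = 0.03125 > 0, so the root lies in [1, 1.25]
f(1.125) = -0.558594 < 0, so the root lies in [1.125, 1.25]
f(1.1875) = -0.2837 < 0, so the root lies in [1.1875, 1.25]

++--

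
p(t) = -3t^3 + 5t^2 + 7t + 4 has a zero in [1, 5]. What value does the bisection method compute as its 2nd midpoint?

2

midpoint 3: p = -11 < 0 → [1, 3]
midpoint 2: p = 14 > 0 → [2, 3]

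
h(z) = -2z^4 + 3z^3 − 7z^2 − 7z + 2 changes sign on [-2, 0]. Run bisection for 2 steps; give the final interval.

midpoint -1: h = -3 < 0 → [-1, 0]
midpoint -0.5: h = 3.25 > 0 → [-1, -0.5]

[-1, -0.5]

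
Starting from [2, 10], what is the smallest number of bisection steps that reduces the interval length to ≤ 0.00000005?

Width after n steps is 8/2^n. Need 2^n ≥ 8/0.00000005 = 160000000.
2^27 = 134217728 < 160000000 ≤ 2^28 = 268435456, so n = 28.

28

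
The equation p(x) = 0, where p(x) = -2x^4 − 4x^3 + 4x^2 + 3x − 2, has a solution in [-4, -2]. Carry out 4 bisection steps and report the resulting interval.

m = -3, p(m) = -29 (−); new bracket [-3, -2]
m = -2.5, p(m) = -0.125 (−); new bracket [-2.5, -2]
m = -2.25, p(m) = 5.804688 (+); new bracket [-2.5, -2.25]
m = -2.375, p(m) = 3.3901 (+); new bracket [-2.5, -2.375]

[-2.5, -2.375]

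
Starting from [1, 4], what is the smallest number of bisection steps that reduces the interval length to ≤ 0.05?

6

Width after n steps is 3/2^n. Need 2^n ≥ 3/0.05 = 60.
2^5 = 32 < 60 ≤ 2^6 = 64, so n = 6.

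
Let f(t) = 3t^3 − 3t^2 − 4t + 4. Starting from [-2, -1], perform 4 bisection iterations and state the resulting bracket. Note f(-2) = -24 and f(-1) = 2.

[-1.1875, -1.125]

t = -1.5 gives f = -6.875, negative; keep [-1.5, -1]
t = -1.25 gives f = -1.546875, negative; keep [-1.25, -1]
t = -1.125 gives f = 0.431641, positive; keep [-1.25, -1.125]
t = -1.1875 gives f = -0.5042, negative; keep [-1.1875, -1.125]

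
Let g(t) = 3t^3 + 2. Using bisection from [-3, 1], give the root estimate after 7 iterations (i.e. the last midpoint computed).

m = -1, g(m) = -1 (−); new bracket [-1, 1]
m = 0, g(m) = 2 (+); new bracket [-1, 0]
m = -0.5, g(m) = 1.625 (+); new bracket [-1, -0.5]
m = -0.75, g(m) = 0.7344 (+); new bracket [-1, -0.75]
m = -0.875, g(m) = -0.0098 (−); new bracket [-0.875, -0.75]
m = -0.8125, g(m) = 0.3909 (+); new bracket [-0.875, -0.8125]
m = -0.84375, g(m) = 0.198 (+); new bracket [-0.875, -0.84375]

-0.84375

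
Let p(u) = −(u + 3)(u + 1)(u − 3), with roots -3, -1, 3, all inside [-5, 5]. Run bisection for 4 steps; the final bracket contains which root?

3

m = 0, p(m) = 9 (+); new bracket [0, 5]
m = 2.5, p(m) = 9.625 (+); new bracket [2.5, 5]
m = 3.75, p(m) = -24.046875 (−); new bracket [2.5, 3.75]
m = 3.125, p(m) = -3.1582 (−); new bracket [2.5, 3.125]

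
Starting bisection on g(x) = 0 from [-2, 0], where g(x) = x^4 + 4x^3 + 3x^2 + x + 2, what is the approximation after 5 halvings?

-1.3125

g(-1) = 1 > 0, so the root lies in [-2, -1]
g(-1.5) = -1.1875 < 0, so the root lies in [-1.5, -1]
g(-1.25) = 0.066406 > 0, so the root lies in [-1.5, -1.25]
g(-1.375) = -0.5271 < 0, so the root lies in [-1.375, -1.25]
g(-1.3125) = -0.2209 < 0, so the root lies in [-1.3125, -1.25]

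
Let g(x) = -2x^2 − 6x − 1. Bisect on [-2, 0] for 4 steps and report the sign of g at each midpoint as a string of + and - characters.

+++-

m = -1, g(m) = 3 (+); new bracket [-1, 0]
m = -0.5, g(m) = 1.5 (+); new bracket [-0.5, 0]
m = -0.25, g(m) = 0.375 (+); new bracket [-0.25, 0]
m = -0.125, g(m) = -0.2812 (−); new bracket [-0.25, -0.125]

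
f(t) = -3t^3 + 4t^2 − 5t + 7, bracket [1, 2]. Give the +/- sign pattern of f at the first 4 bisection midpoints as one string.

t = 1.5 gives f = -1.625, negative; keep [1, 1.5]
t = 1.25 gives f = 1.140625, positive; keep [1.25, 1.5]
t = 1.375 gives f = -0.111328, negative; keep [1.25, 1.375]
t = 1.3125 gives f = 0.5452, positive; keep [1.3125, 1.375]

-+-+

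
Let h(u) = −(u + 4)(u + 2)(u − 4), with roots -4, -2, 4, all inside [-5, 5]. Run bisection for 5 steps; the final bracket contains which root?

u = 0 gives h = 32, positive; keep [0, 5]
u = 2.5 gives h = 43.875, positive; keep [2.5, 5]
u = 3.75 gives h = 11.140625, positive; keep [3.75, 5]
u = 4.375 gives h = -20.0215, negative; keep [3.75, 4.375]
u = 4.0625 gives h = -3.0549, negative; keep [3.75, 4.0625]

4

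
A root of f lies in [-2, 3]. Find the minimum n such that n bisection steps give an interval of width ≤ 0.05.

7

Width after n steps is 5/2^n. Need 2^n ≥ 5/0.05 = 100.
2^6 = 64 < 100 ≤ 2^7 = 128, so n = 7.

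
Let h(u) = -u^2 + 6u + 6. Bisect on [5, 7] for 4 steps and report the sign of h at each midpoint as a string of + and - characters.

+++-

m = 6, h(m) = 6 (+); new bracket [6, 7]
m = 6.5, h(m) = 2.75 (+); new bracket [6.5, 7]
m = 6.75, h(m) = 0.9375 (+); new bracket [6.75, 7]
m = 6.875, h(m) = -0.0156 (−); new bracket [6.75, 6.875]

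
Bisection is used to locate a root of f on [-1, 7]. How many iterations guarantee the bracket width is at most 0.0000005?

24

Width after n steps is 8/2^n. Need 2^n ≥ 8/0.0000005 = 16000000.
2^23 = 8388608 < 16000000 ≤ 2^24 = 16777216, so n = 24.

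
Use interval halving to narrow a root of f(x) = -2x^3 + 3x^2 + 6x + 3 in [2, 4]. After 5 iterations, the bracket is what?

[2.75, 2.8125]

m = 3, f(m) = -6 (−); new bracket [2, 3]
m = 2.5, f(m) = 5.5 (+); new bracket [2.5, 3]
m = 2.75, f(m) = 0.59375 (+); new bracket [2.75, 3]
m = 2.875, f(m) = -2.4805 (−); new bracket [2.75, 2.875]
m = 2.8125, f(m) = -0.8892 (−); new bracket [2.75, 2.8125]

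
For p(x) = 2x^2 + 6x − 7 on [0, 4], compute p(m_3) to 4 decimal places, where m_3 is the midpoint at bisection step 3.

midpoint 2: p = 13 > 0 → [0, 2]
midpoint 1: p = 1 > 0 → [0, 1]
midpoint 0.5: p = -3.5 < 0 → [0.5, 1]

-3.5000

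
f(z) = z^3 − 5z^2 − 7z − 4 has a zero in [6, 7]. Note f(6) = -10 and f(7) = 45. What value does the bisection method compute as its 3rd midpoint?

6.125

midpoint 6.5: f = 13.875 > 0 → [6, 6.5]
midpoint 6.25: f = 1.078125 > 0 → [6, 6.25]
midpoint 6.125: f = -4.669922 < 0 → [6.125, 6.25]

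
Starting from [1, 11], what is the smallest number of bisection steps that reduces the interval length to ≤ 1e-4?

Width after n steps is 10/2^n. Need 2^n ≥ 10/1e-4 = 100000.
2^16 = 65536 < 100000 ≤ 2^17 = 131072, so n = 17.

17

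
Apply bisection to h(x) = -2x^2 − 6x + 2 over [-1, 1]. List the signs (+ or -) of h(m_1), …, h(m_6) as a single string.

x = 0 gives h = 2, positive; keep [0, 1]
x = 0.5 gives h = -1.5, negative; keep [0, 0.5]
x = 0.25 gives h = 0.375, positive; keep [0.25, 0.5]
x = 0.375 gives h = -0.5312, negative; keep [0.25, 0.375]
x = 0.3125 gives h = -0.0703, negative; keep [0.25, 0.3125]
x = 0.28125 gives h = 0.1543, positive; keep [0.28125, 0.3125]

+-+--+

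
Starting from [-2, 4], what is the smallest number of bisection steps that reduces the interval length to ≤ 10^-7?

Width after n steps is 6/2^n. Need 2^n ≥ 6/10^-7 = 60000000.
2^25 = 33554432 < 60000000 ≤ 2^26 = 67108864, so n = 26.

26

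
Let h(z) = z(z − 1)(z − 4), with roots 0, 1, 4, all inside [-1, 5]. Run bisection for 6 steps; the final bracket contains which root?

4

m = 2, h(m) = -4 (−); new bracket [2, 5]
m = 3.5, h(m) = -4.375 (−); new bracket [3.5, 5]
m = 4.25, h(m) = 3.453125 (+); new bracket [3.5, 4.25]
m = 3.875, h(m) = -1.3926 (−); new bracket [3.875, 4.25]
m = 4.0625, h(m) = 0.7776 (+); new bracket [3.875, 4.0625]
m = 3.96875, h(m) = -0.3682 (−); new bracket [3.96875, 4.0625]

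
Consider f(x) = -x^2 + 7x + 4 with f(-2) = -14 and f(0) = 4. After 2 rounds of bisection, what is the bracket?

[-1, -0.5]

midpoint -1: f = -4 < 0 → [-1, 0]
midpoint -0.5: f = 0.25 > 0 → [-1, -0.5]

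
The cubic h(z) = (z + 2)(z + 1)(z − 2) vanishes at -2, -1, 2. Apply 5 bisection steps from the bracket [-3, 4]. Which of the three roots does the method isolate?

h(0.5) = -5.625 < 0, so the root lies in [0.5, 4]
h(2.25) = 3.453125 > 0, so the root lies in [0.5, 2.25]
h(1.375) = -5.009766 < 0, so the root lies in [1.375, 2.25]
h(1.8125) = -2.0105 < 0, so the root lies in [1.8125, 2.25]
h(2.03125) = 0.3819 > 0, so the root lies in [1.8125, 2.03125]

2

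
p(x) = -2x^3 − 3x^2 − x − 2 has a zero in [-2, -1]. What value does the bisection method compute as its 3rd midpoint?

midpoint -1.5: p = -0.5 < 0 → [-2, -1.5]
midpoint -1.75: p = 1.28125 > 0 → [-1.75, -1.5]
midpoint -1.625: p = 0.285156 > 0 → [-1.625, -1.5]

-1.625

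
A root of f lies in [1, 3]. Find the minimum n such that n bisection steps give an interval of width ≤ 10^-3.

Width after n steps is 2/2^n. Need 2^n ≥ 2/10^-3 = 2000.
2^10 = 1024 < 2000 ≤ 2^11 = 2048, so n = 11.

11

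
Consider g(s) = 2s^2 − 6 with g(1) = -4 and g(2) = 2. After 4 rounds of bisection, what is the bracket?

[1.6875, 1.75]

m = 1.5, g(m) = -1.5 (−); new bracket [1.5, 2]
m = 1.75, g(m) = 0.125 (+); new bracket [1.5, 1.75]
m = 1.625, g(m) = -0.71875 (−); new bracket [1.625, 1.75]
m = 1.6875, g(m) = -0.3047 (−); new bracket [1.6875, 1.75]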